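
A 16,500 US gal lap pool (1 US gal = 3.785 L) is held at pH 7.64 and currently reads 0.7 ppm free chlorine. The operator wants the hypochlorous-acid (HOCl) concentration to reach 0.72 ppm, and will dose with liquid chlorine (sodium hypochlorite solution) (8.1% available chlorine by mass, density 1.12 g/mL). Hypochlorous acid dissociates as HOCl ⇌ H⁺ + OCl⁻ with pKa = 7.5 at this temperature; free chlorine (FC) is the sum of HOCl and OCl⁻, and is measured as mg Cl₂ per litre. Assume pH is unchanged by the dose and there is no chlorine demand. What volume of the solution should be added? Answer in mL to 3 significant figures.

Volume: 16,500 US gal × 3.785 L/gal = 62,452 L.
[OCl⁻]/[HOCl] = 10^(pH − pKa) = 10^(7.64 − 7.5) = 1.38; fraction as HOCl = 1/(1 + 1.38) = 0.4201.
Free chlorine required for 0.72 ppm HOCl: 0.72 / 0.4201 = 1.714 ppm.
FC to add: 1.714 − 0.7 = 1.014 mg/L as Cl₂.
Cl₂ equivalent: 1.014 mg/L × 62,452 L = 63.32 g.
Product at 8.1% available Cl: 63.32 / 0.081 = 781.7 g.
Volume: 781.7 g ÷ 1.12 g/mL = 698 mL.

698 mL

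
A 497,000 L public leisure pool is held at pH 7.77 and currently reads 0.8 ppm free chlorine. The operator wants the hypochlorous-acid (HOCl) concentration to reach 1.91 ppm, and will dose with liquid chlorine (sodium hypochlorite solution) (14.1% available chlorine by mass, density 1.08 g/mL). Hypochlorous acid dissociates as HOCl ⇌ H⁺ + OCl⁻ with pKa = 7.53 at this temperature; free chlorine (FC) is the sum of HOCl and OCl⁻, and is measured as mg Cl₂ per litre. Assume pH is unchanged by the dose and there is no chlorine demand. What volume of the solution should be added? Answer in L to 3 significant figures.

14.5 L

[OCl⁻]/[HOCl] = 10^(pH − pKa) = 10^(7.77 − 7.53) = 1.738; fraction as HOCl = 1/(1 + 1.738) = 0.3653.
Free chlorine required for 1.91 ppm HOCl: 1.91 / 0.3653 = 5.229 ppm.
FC to add: 5.229 − 0.8 = 4.429 mg/L as Cl₂.
Cl₂ equivalent: 4.429 mg/L × 497,000 L = 2201 g.
Product at 14.1% available Cl: 2201 / 0.141 = 15,610 g.
Volume: 15,610 g ÷ 1.08 g/mL = 14,460 mL.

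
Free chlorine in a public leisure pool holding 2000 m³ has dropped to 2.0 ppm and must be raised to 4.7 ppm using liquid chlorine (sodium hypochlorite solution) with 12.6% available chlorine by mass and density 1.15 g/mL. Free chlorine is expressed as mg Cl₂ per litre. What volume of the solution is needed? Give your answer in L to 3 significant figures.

37.3 L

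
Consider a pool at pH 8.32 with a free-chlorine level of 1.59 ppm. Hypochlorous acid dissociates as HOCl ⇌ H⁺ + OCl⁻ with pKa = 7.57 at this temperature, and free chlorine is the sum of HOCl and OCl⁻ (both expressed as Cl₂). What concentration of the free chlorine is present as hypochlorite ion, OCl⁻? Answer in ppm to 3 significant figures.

1.35 ppm

[OCl⁻]/[HOCl] = 10^(pH − pKa) = 10^(8.32 − 7.57) = 10^0.75 = 5.623.
Fraction as HOCl = 1 / (1 + 5.623) = 0.151.
OCl⁻ = (1 − 0.151) × 1.59 ppm = 1.35 ppm.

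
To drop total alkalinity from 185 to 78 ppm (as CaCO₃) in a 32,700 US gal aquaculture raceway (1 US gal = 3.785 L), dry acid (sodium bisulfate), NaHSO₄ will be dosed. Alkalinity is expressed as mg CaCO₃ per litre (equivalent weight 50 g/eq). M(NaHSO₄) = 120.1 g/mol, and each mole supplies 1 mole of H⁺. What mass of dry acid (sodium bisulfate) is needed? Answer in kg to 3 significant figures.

Volume: 32,700 US gal × 3.785 L/gal = 123,770 L.
Alkalinity to neutralize: (185 − 78) = 107 mg/L as CaCO₃ × 123,770 L = 13,240 g as CaCO₃.
Equivalents of H⁺ required: 13,240 ÷ 50 g/eq = 264.9 eq = 264.9 mol NaHSO₄.
Mass of NaHSO₄: 264.9 × 120.1 = 31,810 g.

31.8 kg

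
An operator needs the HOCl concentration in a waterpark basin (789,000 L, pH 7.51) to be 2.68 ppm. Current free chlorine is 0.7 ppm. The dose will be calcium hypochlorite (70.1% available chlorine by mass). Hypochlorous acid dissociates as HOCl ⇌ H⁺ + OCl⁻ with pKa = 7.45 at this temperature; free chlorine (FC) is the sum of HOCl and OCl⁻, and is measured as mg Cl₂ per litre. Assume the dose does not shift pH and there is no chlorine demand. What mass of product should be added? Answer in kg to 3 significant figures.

5.69 kg

[OCl⁻]/[HOCl] = 10^(pH − pKa) = 10^(7.51 − 7.45) = 1.148; fraction as HOCl = 1/(1 + 1.148) = 0.4655.
Free chlorine required for 2.68 ppm HOCl: 2.68 / 0.4655 = 5.757 ppm.
FC to add: 5.757 − 0.7 = 5.057 mg/L as Cl₂.
Cl₂ equivalent: 5.057 mg/L × 789,000 L = 3990 g.
Product at 70.1% available Cl: 3990 / 0.701 = 5692 g.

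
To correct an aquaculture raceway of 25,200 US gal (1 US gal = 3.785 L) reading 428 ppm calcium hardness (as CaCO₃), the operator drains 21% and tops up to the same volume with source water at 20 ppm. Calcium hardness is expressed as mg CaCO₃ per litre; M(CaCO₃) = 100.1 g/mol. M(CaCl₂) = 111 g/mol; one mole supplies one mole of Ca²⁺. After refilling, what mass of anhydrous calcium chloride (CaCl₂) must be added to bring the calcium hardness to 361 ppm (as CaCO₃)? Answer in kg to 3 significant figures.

Volume: 25,200 US gal × 3.785 L/gal = 95,382 L.
After draining 21% and refilling: 428 × 0.79 + 20 × 0.21 = 342.32 ppm.
Deficit to target: 361 − 342.32 = 18.68 mg/L.
As CaCO₃: 18.68 mg/L × 95,382 L = 1782 g; ÷ 100.1 = 17.8 mol Ca²⁺.
Mass: 17.8 × 111 = 1976 g.

1.98 kg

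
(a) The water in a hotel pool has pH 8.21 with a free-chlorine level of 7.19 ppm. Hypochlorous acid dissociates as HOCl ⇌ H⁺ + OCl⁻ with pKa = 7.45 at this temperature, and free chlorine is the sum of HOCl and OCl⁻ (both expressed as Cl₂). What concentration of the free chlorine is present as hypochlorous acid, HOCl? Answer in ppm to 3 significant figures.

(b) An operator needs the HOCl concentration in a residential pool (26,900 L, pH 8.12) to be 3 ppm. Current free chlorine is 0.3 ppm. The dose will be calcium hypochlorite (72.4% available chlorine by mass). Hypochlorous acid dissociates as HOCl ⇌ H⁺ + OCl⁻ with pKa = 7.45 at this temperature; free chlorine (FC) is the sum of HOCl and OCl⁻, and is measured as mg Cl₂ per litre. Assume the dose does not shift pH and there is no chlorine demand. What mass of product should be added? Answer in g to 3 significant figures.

(a) 1.06 ppm; (b) 622 g

(a) [OCl⁻]/[HOCl] = 10^(pH − pKa) = 10^(8.21 − 7.45) = 10^0.76 = 5.754.
(a) Fraction as HOCl = 1 / (1 + 5.754) = 0.1481.
(a) HOCl = 0.1481 × 7.19 ppm = 1.064 ppm.

(b) [OCl⁻]/[HOCl] = 10^(pH − pKa) = 10^(8.12 − 7.45) = 4.677; fraction as HOCl = 1/(1 + 4.677) = 0.1761.
(b) Free chlorine required for 3 ppm HOCl: 3 / 0.1761 = 17.03 ppm.
(b) FC to add: 17.03 − 0.3 = 16.73 mg/L as Cl₂.
(b) Cl₂ equivalent: 16.73 mg/L × 26,900 L = 450.1 g.
(b) Product at 72.4% available Cl: 450.1 / 0.724 = 621.7 g.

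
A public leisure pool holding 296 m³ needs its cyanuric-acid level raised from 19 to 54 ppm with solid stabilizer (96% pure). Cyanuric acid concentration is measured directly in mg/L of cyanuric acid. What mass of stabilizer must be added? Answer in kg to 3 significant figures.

10.8 kg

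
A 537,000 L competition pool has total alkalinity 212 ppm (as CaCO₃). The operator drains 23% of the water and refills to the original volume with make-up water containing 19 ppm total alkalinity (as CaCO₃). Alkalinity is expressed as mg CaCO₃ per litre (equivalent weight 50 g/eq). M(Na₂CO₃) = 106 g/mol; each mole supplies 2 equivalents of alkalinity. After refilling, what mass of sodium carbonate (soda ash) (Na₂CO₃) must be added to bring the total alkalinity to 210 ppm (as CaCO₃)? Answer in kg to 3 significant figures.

24.1 kg

After draining 23% and refilling: 212 × 0.77 + 19 × 0.23 = 167.61 ppm.
Deficit to target: 210 − 167.61 = 42.39 mg/L.
As CaCO₃: 42.39 mg/L × 537,000 L = 22,760 g; ÷ 50 g/eq ÷ 2 = 227.6 mol Na₂CO₃.
Mass: 227.6 × 106 = 24,130 g.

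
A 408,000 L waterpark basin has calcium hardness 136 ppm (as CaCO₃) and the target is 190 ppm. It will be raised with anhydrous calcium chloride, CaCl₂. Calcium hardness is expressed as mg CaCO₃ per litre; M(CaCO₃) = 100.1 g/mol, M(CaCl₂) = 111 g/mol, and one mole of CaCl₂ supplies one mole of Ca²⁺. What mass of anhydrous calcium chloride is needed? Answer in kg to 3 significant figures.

24.4 kg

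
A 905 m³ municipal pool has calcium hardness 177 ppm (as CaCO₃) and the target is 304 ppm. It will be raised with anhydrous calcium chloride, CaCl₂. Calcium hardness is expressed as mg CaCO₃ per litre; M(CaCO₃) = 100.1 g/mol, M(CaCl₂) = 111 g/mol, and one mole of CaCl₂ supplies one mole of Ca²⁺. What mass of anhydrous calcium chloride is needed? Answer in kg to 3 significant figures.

Volume: 905 m³ = 905,000 L.
Hardness to add: (304 − 177) = 127 mg/L as CaCO₃ × 905,000 L = 114,900 g as CaCO₃.
Moles of Ca²⁺ (1 mol Ca²⁺ ≡ 1 mol CaCO₃): 114,900 / 100.1 g/mol = 1148 mol.
Mass of CaCl₂: 1148 × 111 = 127,500 g.

127 kg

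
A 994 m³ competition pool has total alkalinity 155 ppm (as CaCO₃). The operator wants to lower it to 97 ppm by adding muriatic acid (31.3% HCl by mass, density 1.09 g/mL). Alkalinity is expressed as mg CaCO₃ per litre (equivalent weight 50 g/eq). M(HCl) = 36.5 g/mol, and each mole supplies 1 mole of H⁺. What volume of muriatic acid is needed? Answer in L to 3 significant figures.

Volume: 994 m³ = 994,000 L.
Alkalinity to neutralize: (155 − 97) = 58 mg/L as CaCO₃ × 994,000 L = 57,650 g as CaCO₃.
Equivalents of H⁺ required: 57,650 ÷ 50 g/eq = 1153 eq = 1153 mol HCl.
Mass of HCl: 1153 × 36.5 = 42,090 g.
Mass of 31.3% solution: 42,090 / 0.313 = 134,500 g.
Volume: 134,500 g ÷ 1.09 g/mL = 123,400 mL.

123 L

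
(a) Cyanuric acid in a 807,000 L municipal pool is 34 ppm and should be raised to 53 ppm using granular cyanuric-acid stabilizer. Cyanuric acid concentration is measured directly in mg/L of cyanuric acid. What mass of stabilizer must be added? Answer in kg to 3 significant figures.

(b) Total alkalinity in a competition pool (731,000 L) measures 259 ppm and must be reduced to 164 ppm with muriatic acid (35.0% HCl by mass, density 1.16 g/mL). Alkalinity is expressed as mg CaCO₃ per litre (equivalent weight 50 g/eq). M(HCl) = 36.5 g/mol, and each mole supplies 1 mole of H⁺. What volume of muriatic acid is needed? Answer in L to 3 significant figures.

(a) CYA to add: (53 − 34) = 19 mg/L × 807,000 L = 15,330 g cyanuric acid.

(b) Alkalinity to neutralize: (259 − 164) = 95 mg/L as CaCO₃ × 731,000 L = 69,440 g as CaCO₃.
(b) Equivalents of H⁺ required: 69,440 ÷ 50 g/eq = 1389 eq = 1389 mol HCl.
(b) Mass of HCl: 1389 × 36.5 = 50,690 g.
(b) Mass of 35.0% solution: 50,690 / 0.35 = 144,800 g.
(b) Volume: 144,800 g ÷ 1.16 g/mL = 124,900 mL.

(a) 15.3 kg; (b) 125 L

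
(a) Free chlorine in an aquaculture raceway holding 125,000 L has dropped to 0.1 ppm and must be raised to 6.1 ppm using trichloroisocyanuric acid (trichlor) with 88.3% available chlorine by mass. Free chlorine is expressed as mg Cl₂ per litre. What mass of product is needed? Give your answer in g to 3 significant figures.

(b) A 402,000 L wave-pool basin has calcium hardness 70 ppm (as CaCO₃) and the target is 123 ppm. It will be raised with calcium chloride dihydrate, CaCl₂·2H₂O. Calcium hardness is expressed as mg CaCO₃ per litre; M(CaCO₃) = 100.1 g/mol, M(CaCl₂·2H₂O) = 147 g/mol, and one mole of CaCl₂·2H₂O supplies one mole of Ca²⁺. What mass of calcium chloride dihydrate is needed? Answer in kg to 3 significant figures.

(a) Chlorine deficit: 6.1 − 0.1 = 6 ppm = 6 mg/L as Cl₂.
(a) Cl₂ equivalent needed: 6 mg/L × 125,000 L = 750,000 mg = 750 g.
(a) Product at 88.3% available chlorine: 750 / 0.883 = 849.4 g.

(b) Hardness to add: (123 − 70) = 53 mg/L as CaCO₃ × 402,000 L = 21,310 g as CaCO₃.
(b) Moles of Ca²⁺ (1 mol Ca²⁺ ≡ 1 mol CaCO₃): 21,310 / 100.1 g/mol = 212.8 mol.
(b) Mass of CaCl₂·2H₂O: 212.8 × 147 = 31,290 g.

(a) 849 g; (b) 31.3 kg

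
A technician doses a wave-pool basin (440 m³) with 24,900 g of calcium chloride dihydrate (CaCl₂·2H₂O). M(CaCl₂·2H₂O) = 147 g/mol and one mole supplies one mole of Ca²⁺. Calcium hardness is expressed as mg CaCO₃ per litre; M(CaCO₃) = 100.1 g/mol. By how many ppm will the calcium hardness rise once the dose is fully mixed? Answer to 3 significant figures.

Volume: 440 m³ = 440,000 L.
Moles of Ca²⁺: 24,900 g ÷ 147 g/mol = 169.4 mol.
As CaCO₃: 169.4 mol × 100.1 g/mol = 16,960 g.
Rise: 16,960 g / 440,000 L × 1000 = 38.54 mg/L.

38.5 ppm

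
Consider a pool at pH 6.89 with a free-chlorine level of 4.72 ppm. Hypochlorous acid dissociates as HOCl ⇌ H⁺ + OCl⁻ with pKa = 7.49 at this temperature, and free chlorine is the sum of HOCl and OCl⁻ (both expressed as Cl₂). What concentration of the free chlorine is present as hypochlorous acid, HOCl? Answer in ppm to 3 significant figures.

3.77 ppm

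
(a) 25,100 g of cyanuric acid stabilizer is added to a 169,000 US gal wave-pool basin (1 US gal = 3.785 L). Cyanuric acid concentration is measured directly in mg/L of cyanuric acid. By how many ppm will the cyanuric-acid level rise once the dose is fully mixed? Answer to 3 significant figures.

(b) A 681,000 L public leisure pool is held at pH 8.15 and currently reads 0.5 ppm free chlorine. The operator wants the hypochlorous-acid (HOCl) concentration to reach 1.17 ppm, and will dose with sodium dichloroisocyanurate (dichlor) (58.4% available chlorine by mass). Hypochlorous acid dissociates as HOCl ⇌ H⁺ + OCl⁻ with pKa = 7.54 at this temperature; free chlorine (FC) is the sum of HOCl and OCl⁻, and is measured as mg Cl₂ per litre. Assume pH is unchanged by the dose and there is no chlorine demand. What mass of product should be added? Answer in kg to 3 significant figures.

(a) Volume: 169,000 US gal × 3.785 L/gal = 639,665 L.
(a) Rise: 25,100 g / 639,665 L × 1000 = 39.24 mg/L.

(b) [OCl⁻]/[HOCl] = 10^(pH − pKa) = 10^(8.15 − 7.54) = 4.074; fraction as HOCl = 1/(1 + 4.074) = 0.1971.
(b) Free chlorine required for 1.17 ppm HOCl: 1.17 / 0.1971 = 5.936 ppm.
(b) FC to add: 5.936 − 0.5 = 5.436 mg/L as Cl₂.
(b) Cl₂ equivalent: 5.436 mg/L × 681,000 L = 3702 g.
(b) Product at 58.4% available Cl: 3702 / 0.584 = 6339 g.

(a) 39.2 ppm; (b) 6.34 kg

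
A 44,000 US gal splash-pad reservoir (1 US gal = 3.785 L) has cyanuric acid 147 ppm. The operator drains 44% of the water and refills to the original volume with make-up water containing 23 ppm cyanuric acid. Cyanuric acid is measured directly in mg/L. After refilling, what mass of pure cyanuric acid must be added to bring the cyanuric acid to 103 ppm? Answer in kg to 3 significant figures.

Volume: 44,000 US gal × 3.785 L/gal = 166,540 L.
After draining 44% and refilling: 147 × 0.56 + 23 × 0.44 = 92.44 ppm.
Deficit to target: 103 − 92.44 = 10.56 mg/L.
Mass: 10.56 mg/L × 166,540 L = 1759 g cyanuric acid.

1.76 kg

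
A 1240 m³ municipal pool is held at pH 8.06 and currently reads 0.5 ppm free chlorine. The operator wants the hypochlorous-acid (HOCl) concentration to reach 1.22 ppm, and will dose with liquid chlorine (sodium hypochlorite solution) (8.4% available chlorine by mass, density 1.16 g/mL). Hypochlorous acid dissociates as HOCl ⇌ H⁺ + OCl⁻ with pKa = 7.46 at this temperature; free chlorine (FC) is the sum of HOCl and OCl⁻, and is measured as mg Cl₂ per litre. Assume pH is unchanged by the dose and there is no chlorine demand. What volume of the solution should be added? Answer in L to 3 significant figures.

Volume: 1240 m³ = 1,240,000 L.
[OCl⁻]/[HOCl] = 10^(pH − pKa) = 10^(8.06 − 7.46) = 3.981; fraction as HOCl = 1/(1 + 3.981) = 0.2008.
Free chlorine required for 1.22 ppm HOCl: 1.22 / 0.2008 = 6.077 ppm.
FC to add: 6.077 − 0.5 = 5.577 mg/L as Cl₂.
Cl₂ equivalent: 5.577 mg/L × 1,240,000 L = 6915 g.
Product at 8.4% available Cl: 6915 / 0.084 = 82,330 g.
Volume: 82,330 g ÷ 1.16 g/mL = 70,970 mL.

71.0 L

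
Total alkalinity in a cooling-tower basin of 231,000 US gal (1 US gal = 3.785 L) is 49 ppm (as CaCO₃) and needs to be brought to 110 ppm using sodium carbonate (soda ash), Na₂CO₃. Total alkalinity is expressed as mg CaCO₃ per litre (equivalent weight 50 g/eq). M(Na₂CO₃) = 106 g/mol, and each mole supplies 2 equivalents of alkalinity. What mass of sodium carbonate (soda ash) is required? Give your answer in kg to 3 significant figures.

Volume: 231,000 US gal × 3.785 L/gal = 874,335 L.
Alkalinity to add: (110 − 49) = 61 mg/L as CaCO₃ × 874,335 L = 53,330 g as CaCO₃.
Equivalents: 53,330 g ÷ 50 g/eq = 1067 eq.
Each mole of Na₂CO₃ supplies 2 eq, so 1067 / 2 = 533.3 mol.
Mass: 533.3 mol × 106 g/mol = 56,530 g.

56.5 kg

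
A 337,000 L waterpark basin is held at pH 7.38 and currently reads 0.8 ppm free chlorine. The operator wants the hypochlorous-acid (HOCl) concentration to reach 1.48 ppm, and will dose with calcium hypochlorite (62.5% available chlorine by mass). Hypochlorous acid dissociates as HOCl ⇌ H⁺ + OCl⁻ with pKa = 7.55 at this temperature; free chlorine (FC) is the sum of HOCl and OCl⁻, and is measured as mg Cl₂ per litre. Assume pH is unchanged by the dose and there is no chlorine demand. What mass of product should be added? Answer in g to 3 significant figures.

[OCl⁻]/[HOCl] = 10^(pH − pKa) = 10^(7.38 − 7.55) = 0.6761; fraction as HOCl = 1/(1 + 0.6761) = 0.5966.
Free chlorine required for 1.48 ppm HOCl: 1.48 / 0.5966 = 2.481 ppm.
FC to add: 2.481 − 0.8 = 1.681 mg/L as Cl₂.
Cl₂ equivalent: 1.681 mg/L × 337,000 L = 566.4 g.
Product at 62.5% available Cl: 566.4 / 0.625 = 906.2 g.

906 g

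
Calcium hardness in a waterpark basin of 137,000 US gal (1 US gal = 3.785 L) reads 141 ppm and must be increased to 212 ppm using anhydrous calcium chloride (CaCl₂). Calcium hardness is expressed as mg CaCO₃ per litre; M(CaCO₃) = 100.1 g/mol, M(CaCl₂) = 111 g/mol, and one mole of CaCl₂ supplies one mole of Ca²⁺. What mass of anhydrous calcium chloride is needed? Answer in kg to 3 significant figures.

40.8 kg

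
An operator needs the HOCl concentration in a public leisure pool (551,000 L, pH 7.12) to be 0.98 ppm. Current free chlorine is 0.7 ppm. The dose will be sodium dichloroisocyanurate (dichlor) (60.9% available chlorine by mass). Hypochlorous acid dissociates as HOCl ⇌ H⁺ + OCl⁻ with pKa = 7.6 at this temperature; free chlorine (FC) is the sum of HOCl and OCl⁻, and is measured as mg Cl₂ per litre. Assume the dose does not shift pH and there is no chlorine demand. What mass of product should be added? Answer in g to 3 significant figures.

[OCl⁻]/[HOCl] = 10^(pH − pKa) = 10^(7.12 − 7.6) = 0.3311; fraction as HOCl = 1/(1 + 0.3311) = 0.7512.
Free chlorine required for 0.98 ppm HOCl: 0.98 / 0.7512 = 1.305 ppm.
FC to add: 1.305 − 0.7 = 0.6045 mg/L as Cl₂.
Cl₂ equivalent: 0.6045 mg/L × 551,000 L = 333.1 g.
Product at 60.9% available Cl: 333.1 / 0.609 = 546.9 g.

547 g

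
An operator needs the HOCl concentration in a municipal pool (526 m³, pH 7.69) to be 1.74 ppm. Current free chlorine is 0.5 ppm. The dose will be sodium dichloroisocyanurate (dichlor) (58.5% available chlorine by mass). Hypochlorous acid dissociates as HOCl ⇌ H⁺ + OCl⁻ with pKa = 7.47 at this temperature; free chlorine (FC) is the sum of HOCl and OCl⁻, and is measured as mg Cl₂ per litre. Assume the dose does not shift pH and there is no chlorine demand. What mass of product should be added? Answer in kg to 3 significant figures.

Volume: 526 m³ = 526,000 L.
[OCl⁻]/[HOCl] = 10^(pH − pKa) = 10^(7.69 − 7.47) = 1.66; fraction as HOCl = 1/(1 + 1.66) = 0.376.
Free chlorine required for 1.74 ppm HOCl: 1.74 / 0.376 = 4.628 ppm.
FC to add: 4.628 − 0.5 = 4.128 mg/L as Cl₂.
Cl₂ equivalent: 4.128 mg/L × 526,000 L = 2171 g.
Product at 58.5% available Cl: 2171 / 0.585 = 3711 g.

3.71 kg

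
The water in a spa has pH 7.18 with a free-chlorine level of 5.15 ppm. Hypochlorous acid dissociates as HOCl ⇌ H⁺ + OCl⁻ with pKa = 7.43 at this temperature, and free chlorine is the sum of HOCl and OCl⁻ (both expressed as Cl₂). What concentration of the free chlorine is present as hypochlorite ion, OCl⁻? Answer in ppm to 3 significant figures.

1.85 ppm

[OCl⁻]/[HOCl] = 10^(pH − pKa) = 10^(7.18 − 7.43) = 10^-0.25 = 0.5623.
Fraction as HOCl = 1 / (1 + 0.5623) = 0.6401.
OCl⁻ = (1 − 0.6401) × 5.15 ppm = 1.854 ppm.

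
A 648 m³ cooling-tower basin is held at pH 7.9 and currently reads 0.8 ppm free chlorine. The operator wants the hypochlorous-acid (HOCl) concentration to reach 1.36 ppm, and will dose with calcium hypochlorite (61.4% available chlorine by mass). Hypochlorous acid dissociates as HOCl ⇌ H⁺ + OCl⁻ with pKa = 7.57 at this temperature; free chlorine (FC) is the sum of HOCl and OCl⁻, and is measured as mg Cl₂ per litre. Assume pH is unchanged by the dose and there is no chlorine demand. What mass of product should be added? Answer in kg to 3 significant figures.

Volume: 648 m³ = 648,000 L.
[OCl⁻]/[HOCl] = 10^(pH − pKa) = 10^(7.9 − 7.57) = 2.138; fraction as HOCl = 1/(1 + 2.138) = 0.3187.
Free chlorine required for 1.36 ppm HOCl: 1.36 / 0.3187 = 4.268 ppm.
FC to add: 4.268 − 0.8 = 3.468 mg/L as Cl₂.
Cl₂ equivalent: 3.468 mg/L × 648,000 L = 2247 g.
Product at 61.4% available Cl: 2247 / 0.614 = 3660 g.

3.66 kg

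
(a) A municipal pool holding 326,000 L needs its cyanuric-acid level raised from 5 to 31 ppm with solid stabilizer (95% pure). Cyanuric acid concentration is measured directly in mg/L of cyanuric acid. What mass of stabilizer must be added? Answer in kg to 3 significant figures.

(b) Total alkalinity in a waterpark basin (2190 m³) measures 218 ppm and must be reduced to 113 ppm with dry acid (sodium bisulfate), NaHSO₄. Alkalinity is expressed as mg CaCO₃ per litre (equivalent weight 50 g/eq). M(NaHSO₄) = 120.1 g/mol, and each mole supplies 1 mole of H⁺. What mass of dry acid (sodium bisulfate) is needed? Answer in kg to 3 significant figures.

(a) 8.92 kg; (b) 552 kg

(a) CYA to add: (31 − 5) = 26 mg/L × 326,000 L = 8476 g cyanuric acid.
(a) At 95% purity: 8476 / 0.95 = 8922 g product.

(b) Volume: 2190 m³ = 2,190,000 L.
(b) Alkalinity to neutralize: (218 − 113) = 105 mg/L as CaCO₃ × 2,190,000 L = 230,000 g as CaCO₃.
(b) Equivalents of H⁺ required: 230,000 ÷ 50 g/eq = 4599 eq = 4599 mol NaHSO₄.
(b) Mass of NaHSO₄: 4599 × 120.1 = 552,300 g.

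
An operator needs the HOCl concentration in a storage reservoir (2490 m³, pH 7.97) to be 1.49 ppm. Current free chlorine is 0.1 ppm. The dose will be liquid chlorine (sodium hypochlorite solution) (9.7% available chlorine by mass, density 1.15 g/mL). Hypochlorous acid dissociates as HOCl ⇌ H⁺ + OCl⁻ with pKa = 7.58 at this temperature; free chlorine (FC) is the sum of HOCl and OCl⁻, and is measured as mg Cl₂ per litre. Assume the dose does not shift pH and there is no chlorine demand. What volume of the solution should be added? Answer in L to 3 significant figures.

Volume: 2490 m³ = 2,490,000 L.
[OCl⁻]/[HOCl] = 10^(pH − pKa) = 10^(7.97 − 7.58) = 2.455; fraction as HOCl = 1/(1 + 2.455) = 0.2895.
Free chlorine required for 1.49 ppm HOCl: 1.49 / 0.2895 = 5.148 ppm.
FC to add: 5.148 − 0.1 = 5.048 mg/L as Cl₂.
Cl₂ equivalent: 5.048 mg/L × 2,490,000 L = 12,570 g.
Product at 9.7% available Cl: 12,570 / 0.097 = 129,600 g.
Volume: 129,600 g ÷ 1.15 g/mL = 112,700 mL.

113 L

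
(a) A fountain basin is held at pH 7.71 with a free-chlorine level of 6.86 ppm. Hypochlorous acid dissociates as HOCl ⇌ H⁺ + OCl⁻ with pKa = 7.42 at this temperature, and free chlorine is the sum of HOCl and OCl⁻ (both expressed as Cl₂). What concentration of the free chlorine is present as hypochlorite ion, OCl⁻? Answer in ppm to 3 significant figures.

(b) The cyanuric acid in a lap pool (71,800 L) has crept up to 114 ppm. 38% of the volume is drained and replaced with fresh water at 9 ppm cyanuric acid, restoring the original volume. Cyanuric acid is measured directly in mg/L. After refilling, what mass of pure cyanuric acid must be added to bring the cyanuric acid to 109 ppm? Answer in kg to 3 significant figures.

(a) [OCl⁻]/[HOCl] = 10^(pH − pKa) = 10^(7.71 − 7.42) = 10^0.29 = 1.95.
(a) Fraction as HOCl = 1 / (1 + 1.95) = 0.339.
(a) OCl⁻ = (1 − 0.339) × 6.86 ppm = 4.534 ppm.

(b) After draining 38% and refilling: 114 × 0.62 + 9 × 0.38 = 74.1 ppm.
(b) Deficit to target: 109 − 74.1 = 34.9 mg/L.
(b) Mass: 34.9 mg/L × 71,800 L = 2506 g cyanuric acid.

(a) 4.53 ppm; (b) 2.51 kg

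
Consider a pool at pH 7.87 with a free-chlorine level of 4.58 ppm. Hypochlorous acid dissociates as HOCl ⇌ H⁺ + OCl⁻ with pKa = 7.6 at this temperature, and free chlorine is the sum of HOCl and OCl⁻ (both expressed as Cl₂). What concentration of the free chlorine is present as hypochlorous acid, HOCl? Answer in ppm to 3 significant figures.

1.60 ppm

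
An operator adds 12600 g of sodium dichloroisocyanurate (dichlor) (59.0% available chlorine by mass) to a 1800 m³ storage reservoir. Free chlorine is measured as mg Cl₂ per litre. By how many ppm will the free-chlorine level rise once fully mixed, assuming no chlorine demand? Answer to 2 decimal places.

4.13 ppm

Volume: 1800 m³ = 1,800,000 L.
Available chlorine delivered: 12,600 g × 0.59 = 7434 g as Cl₂.
Concentration rise: 7434 g / 1,800,000 L = 4.13 mg/L = 4.13 ppm.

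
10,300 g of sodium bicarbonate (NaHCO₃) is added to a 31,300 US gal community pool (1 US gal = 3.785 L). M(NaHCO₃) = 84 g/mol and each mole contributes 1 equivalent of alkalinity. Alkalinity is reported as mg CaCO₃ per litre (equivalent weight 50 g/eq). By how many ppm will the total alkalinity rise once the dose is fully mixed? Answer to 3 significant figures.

51.8 ppm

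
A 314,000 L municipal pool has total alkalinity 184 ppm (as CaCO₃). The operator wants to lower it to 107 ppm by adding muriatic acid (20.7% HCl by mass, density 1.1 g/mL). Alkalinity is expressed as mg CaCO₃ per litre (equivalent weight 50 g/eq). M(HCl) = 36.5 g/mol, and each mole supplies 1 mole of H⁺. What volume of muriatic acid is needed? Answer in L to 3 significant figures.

Alkalinity to neutralize: (184 − 107) = 77 mg/L as CaCO₃ × 314,000 L = 24,180 g as CaCO₃.
Equivalents of H⁺ required: 24,180 ÷ 50 g/eq = 483.6 eq = 483.6 mol HCl.
Mass of HCl: 483.6 × 36.5 = 17,650 g.
Mass of 20.7% solution: 17,650 / 0.207 = 85,270 g.
Volume: 85,270 g ÷ 1.1 g/mL = 77,510 mL.

77.5 L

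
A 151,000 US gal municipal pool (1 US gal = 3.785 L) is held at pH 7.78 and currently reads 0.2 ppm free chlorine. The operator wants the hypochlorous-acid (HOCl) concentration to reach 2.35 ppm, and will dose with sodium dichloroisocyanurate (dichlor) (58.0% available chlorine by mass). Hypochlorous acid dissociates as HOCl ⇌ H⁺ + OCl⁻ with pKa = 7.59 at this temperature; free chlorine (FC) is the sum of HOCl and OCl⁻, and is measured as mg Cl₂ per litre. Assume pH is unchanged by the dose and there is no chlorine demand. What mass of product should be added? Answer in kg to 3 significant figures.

5.71 kg

Volume: 151,000 US gal × 3.785 L/gal = 571,535 L.
[OCl⁻]/[HOCl] = 10^(pH − pKa) = 10^(7.78 − 7.59) = 1.549; fraction as HOCl = 1/(1 + 1.549) = 0.3923.
Free chlorine required for 2.35 ppm HOCl: 2.35 / 0.3923 = 5.99 ppm.
FC to add: 5.99 − 0.2 = 5.79 mg/L as Cl₂.
Cl₂ equivalent: 5.79 mg/L × 571,535 L = 3309 g.
Product at 58.0% available Cl: 3309 / 0.58 = 5705 g.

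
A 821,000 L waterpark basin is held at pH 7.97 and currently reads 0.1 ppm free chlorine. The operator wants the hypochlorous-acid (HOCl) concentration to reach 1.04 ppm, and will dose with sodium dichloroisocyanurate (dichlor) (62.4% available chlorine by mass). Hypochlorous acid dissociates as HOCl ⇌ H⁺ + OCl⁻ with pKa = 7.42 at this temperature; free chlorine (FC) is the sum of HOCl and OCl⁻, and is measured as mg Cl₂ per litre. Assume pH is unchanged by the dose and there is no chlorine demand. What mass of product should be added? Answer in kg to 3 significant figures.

6.09 kg

[OCl⁻]/[HOCl] = 10^(pH − pKa) = 10^(7.97 − 7.42) = 3.548; fraction as HOCl = 1/(1 + 3.548) = 0.2199.
Free chlorine required for 1.04 ppm HOCl: 1.04 / 0.2199 = 4.73 ppm.
FC to add: 4.73 − 0.1 = 4.63 mg/L as Cl₂.
Cl₂ equivalent: 4.63 mg/L × 821,000 L = 3801 g.
Product at 62.4% available Cl: 3801 / 0.624 = 6092 g.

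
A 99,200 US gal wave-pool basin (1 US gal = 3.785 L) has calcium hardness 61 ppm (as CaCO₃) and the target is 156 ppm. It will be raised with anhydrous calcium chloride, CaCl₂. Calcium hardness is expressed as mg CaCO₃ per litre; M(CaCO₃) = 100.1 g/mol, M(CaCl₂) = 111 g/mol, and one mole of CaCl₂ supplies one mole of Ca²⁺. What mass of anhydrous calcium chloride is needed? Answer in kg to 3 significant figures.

Volume: 99,200 US gal × 3.785 L/gal = 375,472 L.
Hardness to add: (156 − 61) = 95 mg/L as CaCO₃ × 375,472 L = 35,670 g as CaCO₃.
Moles of Ca²⁺ (1 mol Ca²⁺ ≡ 1 mol CaCO₃): 35,670 / 100.1 g/mol = 356.3 mol.
Mass of CaCl₂: 356.3 × 111 = 39,550 g.

39.6 kg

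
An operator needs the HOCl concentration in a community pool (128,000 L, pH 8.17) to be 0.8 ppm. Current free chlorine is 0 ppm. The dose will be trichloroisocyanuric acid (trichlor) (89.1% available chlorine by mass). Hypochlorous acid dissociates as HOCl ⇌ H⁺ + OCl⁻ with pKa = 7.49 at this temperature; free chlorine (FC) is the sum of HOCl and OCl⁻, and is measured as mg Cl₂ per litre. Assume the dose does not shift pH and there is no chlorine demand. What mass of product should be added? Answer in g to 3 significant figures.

665 g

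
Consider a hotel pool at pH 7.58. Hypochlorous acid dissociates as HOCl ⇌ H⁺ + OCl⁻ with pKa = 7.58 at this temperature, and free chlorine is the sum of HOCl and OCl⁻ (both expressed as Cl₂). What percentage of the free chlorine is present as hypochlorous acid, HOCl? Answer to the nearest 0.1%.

[OCl⁻]/[HOCl] = 10^(pH − pKa) = 10^(7.58 − 7.58) = 10^0.00 = 1.
Fraction as HOCl = 1 / (1 + 1) = 0.5.

50.0%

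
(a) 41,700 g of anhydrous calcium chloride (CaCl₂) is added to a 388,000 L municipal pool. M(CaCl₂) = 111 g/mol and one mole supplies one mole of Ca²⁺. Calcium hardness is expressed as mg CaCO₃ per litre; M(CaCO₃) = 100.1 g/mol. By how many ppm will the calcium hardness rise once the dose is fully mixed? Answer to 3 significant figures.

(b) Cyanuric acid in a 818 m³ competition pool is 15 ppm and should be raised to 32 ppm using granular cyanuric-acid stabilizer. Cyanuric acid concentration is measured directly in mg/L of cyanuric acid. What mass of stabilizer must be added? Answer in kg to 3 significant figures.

(a) 96.9 ppm; (b) 13.9 kg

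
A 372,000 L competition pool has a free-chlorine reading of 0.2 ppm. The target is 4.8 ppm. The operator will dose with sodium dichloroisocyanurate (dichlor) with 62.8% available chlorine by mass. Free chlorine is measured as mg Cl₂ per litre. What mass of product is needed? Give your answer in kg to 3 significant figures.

Chlorine deficit: 4.8 − 0.2 = 4.6 ppm = 4.6 mg/L as Cl₂.
Cl₂ equivalent needed: 4.6 mg/L × 372,000 L = 1,711,000 mg = 1711 g.
Product at 62.8% available chlorine: 1711 / 0.628 = 2725 g.

2.72 kg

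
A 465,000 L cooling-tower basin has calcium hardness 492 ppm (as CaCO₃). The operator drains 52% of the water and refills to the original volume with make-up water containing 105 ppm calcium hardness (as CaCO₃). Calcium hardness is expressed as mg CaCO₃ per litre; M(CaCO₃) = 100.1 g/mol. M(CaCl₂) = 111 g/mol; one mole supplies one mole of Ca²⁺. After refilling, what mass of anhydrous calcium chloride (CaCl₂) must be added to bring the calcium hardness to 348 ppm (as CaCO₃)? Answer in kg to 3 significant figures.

29.5 kg

After draining 52% and refilling: 492 × 0.48 + 105 × 0.52 = 290.76 ppm.
Deficit to target: 348 − 290.76 = 57.24 mg/L.
As CaCO₃: 57.24 mg/L × 465,000 L = 26,620 g; ÷ 100.1 = 265.9 mol Ca²⁺.
Mass: 265.9 × 111 = 29,510 g.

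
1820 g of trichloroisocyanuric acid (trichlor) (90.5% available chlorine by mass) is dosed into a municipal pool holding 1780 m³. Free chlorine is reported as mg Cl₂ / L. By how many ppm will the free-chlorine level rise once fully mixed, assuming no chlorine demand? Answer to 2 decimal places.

0.93 ppm

Volume: 1780 m³ = 1,780,000 L.
Available chlorine delivered: 1820 g × 0.905 = 1647 g as Cl₂.
Concentration rise: 1647 g / 1,780,000 L = 0.9253 mg/L = 0.93 ppm.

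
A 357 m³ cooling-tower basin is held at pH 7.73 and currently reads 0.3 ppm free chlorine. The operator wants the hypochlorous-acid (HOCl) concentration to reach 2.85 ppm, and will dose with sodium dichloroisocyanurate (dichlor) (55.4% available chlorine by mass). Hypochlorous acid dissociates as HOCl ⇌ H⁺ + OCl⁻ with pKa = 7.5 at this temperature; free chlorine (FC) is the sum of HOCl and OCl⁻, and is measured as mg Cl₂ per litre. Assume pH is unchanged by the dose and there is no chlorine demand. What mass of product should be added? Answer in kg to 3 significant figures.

Volume: 357 m³ = 357,000 L.
[OCl⁻]/[HOCl] = 10^(pH − pKa) = 10^(7.73 − 7.5) = 1.698; fraction as HOCl = 1/(1 + 1.698) = 0.3706.
Free chlorine required for 2.85 ppm HOCl: 2.85 / 0.3706 = 7.69 ppm.
FC to add: 7.69 − 0.3 = 7.39 mg/L as Cl₂.
Cl₂ equivalent: 7.39 mg/L × 357,000 L = 2638 g.
Product at 55.4% available Cl: 2638 / 0.554 = 4762 g.

4.76 kg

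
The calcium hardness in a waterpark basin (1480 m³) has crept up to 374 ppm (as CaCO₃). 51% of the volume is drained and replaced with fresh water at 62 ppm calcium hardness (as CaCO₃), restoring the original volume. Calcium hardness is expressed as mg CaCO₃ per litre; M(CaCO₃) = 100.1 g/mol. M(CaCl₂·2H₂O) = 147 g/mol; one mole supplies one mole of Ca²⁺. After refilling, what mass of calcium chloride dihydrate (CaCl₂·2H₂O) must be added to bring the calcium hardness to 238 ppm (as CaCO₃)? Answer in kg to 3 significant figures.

50.2 kg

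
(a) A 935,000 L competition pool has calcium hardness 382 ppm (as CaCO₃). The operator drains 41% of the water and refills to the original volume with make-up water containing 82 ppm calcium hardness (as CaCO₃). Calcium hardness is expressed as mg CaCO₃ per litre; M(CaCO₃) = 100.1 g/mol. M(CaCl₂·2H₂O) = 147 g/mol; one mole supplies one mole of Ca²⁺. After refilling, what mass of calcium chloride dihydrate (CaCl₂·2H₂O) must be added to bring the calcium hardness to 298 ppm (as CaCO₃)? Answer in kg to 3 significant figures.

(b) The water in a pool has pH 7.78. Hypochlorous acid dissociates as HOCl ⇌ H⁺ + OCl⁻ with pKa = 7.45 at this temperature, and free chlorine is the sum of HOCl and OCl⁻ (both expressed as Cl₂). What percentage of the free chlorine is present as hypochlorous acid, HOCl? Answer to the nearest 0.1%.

(a) 53.6 kg; (b) 31.9%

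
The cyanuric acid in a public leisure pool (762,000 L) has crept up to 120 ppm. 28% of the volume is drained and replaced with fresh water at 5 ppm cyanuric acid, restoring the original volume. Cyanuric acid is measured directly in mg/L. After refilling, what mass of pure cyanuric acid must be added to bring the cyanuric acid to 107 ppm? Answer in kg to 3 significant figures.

After draining 28% and refilling: 120 × 0.72 + 5 × 0.28 = 87.8 ppm.
Deficit to target: 107 − 87.8 = 19.2 mg/L.
Mass: 19.2 mg/L × 762,000 L = 14,630 g cyanuric acid.

14.6 kg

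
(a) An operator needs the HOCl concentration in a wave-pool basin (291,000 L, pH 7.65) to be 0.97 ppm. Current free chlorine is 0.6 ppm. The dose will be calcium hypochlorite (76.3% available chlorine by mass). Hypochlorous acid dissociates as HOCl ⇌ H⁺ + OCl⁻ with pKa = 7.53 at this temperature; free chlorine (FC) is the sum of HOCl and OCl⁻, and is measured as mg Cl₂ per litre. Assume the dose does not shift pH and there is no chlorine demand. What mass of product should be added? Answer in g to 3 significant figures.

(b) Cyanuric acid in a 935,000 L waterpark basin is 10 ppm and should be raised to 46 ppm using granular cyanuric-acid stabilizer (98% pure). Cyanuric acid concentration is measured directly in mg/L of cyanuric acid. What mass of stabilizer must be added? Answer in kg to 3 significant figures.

(a) [OCl⁻]/[HOCl] = 10^(pH − pKa) = 10^(7.65 − 7.53) = 1.318; fraction as HOCl = 1/(1 + 1.318) = 0.4314.
(a) Free chlorine required for 0.97 ppm HOCl: 0.97 / 0.4314 = 2.249 ppm.
(a) FC to add: 2.249 − 0.6 = 1.649 mg/L as Cl₂.
(a) Cl₂ equivalent: 1.649 mg/L × 291,000 L = 479.8 g.
(a) Product at 76.3% available Cl: 479.8 / 0.763 = 628.8 g.

(b) CYA to add: (46 − 10) = 36 mg/L × 935,000 L = 33,660 g cyanuric acid.
(b) At 98% purity: 33,660 / 0.98 = 34,350 g product.

(a) 629 g; (b) 34.3 kg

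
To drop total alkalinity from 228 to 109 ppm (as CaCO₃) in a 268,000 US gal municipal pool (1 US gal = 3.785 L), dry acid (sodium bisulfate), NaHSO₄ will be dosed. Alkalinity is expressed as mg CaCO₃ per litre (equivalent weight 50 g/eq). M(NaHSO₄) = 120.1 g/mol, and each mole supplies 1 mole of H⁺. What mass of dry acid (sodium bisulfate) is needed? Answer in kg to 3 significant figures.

Volume: 268,000 US gal × 3.785 L/gal = 1,014,380 L.
Alkalinity to neutralize: (228 − 109) = 119 mg/L as CaCO₃ × 1,014,380 L = 120,700 g as CaCO₃.
Equivalents of H⁺ required: 120,700 ÷ 50 g/eq = 2414 eq = 2414 mol NaHSO₄.
Mass of NaHSO₄: 2414 × 120.1 = 289,900 g.

290 kg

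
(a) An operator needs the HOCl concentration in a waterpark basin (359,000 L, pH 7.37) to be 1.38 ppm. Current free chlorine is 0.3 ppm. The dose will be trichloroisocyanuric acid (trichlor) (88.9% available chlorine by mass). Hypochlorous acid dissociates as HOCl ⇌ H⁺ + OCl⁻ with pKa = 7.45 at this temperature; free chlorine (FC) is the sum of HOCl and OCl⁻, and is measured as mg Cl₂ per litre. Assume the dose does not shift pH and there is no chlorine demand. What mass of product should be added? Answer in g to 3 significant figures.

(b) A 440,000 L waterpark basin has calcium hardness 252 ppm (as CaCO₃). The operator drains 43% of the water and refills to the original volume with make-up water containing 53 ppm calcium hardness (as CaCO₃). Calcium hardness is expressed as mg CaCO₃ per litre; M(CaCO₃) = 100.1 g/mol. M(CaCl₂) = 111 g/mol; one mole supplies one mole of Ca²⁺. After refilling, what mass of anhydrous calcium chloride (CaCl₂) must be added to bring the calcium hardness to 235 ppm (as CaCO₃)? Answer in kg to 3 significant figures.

(a) 900 g; (b) 33.5 kg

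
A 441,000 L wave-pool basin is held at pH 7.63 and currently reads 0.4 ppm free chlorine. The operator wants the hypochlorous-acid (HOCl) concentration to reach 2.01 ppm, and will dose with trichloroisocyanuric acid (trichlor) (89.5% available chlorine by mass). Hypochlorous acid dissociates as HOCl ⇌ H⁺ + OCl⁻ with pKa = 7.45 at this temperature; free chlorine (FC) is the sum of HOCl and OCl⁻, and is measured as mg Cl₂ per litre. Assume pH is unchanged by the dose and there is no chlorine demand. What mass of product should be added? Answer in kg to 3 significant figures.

2.29 kg

[OCl⁻]/[HOCl] = 10^(pH − pKa) = 10^(7.63 − 7.45) = 1.514; fraction as HOCl = 1/(1 + 1.514) = 0.3978.
Free chlorine required for 2.01 ppm HOCl: 2.01 / 0.3978 = 5.052 ppm.
FC to add: 5.052 − 0.4 = 4.652 mg/L as Cl₂.
Cl₂ equivalent: 4.652 mg/L × 441,000 L = 2052 g.
Product at 89.5% available Cl: 2052 / 0.895 = 2292 g.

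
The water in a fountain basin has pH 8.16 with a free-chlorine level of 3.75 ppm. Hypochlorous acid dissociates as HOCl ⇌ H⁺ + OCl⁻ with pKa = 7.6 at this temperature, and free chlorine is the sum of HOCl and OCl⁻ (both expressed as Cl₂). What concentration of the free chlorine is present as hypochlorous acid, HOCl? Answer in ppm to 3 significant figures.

0.810 ppm

[OCl⁻]/[HOCl] = 10^(pH − pKa) = 10^(8.16 − 7.6) = 10^0.56 = 3.631.
Fraction as HOCl = 1 / (1 + 3.631) = 0.2159.
HOCl = 0.2159 × 3.75 ppm = 0.8098 ppm.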